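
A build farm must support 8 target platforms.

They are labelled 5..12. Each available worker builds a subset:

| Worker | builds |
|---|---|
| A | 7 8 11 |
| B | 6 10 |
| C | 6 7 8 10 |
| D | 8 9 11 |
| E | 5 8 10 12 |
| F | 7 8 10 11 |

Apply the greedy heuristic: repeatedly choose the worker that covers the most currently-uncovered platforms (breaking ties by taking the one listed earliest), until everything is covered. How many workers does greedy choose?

Greedy: pick C (covers 4 new) → pick D (covers 2 new) → pick E (covers 2 new). Total picks: 3.

3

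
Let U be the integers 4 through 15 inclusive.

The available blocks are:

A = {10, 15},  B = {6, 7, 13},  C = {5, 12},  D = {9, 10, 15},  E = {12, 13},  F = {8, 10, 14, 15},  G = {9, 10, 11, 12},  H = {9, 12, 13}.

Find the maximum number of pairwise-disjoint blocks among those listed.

B, C, D are pairwise disjoint (B={6,7,13}; C={5,12}; D={9,10,15}).
Every remaining block overlaps one of these, and no 4 of the listed blocks are pairwise disjoint, so 3 is the maximum.

3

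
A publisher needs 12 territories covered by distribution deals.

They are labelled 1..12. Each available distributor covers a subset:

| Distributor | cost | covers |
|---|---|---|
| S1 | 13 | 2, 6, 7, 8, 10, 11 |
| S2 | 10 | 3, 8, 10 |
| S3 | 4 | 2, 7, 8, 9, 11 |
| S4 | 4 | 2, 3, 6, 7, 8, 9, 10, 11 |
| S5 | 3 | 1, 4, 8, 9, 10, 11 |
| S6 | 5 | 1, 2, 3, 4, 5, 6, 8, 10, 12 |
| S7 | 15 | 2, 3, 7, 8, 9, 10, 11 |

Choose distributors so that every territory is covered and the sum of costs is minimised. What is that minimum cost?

S4, S6 together cover every territory (S4 ∪ S6 = {1, 2, 3, 4, 5, 6, 7, 8, 9, 10, 11, 12}); total cost 4 + 5 = 9.
No covering selection has total cost below 9.

9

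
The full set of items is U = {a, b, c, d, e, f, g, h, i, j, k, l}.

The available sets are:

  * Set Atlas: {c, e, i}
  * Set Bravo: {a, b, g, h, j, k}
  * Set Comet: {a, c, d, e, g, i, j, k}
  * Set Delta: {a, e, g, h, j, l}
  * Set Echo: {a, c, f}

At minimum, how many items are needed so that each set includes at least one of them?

The 2 items {a, e} hit every set.
The sets Atlas, Bravo are pairwise disjoint, so any hitting set needs a separate item for each — at least 2. Hence 2 is optimal.

2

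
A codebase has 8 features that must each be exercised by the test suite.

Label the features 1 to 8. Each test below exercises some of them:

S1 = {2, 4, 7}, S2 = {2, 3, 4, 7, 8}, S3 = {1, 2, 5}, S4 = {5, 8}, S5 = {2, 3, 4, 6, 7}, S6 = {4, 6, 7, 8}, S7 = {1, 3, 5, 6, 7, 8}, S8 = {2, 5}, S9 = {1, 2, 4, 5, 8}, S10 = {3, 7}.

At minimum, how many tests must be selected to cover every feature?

2

S5 and S9 together: S5 ∪ S9 = {1, 2, 3, 4, 5, 6, 7, 8} — every feature is covered.
No single test has all 8 features (the largest, S7, has 6), so 2 is optimal.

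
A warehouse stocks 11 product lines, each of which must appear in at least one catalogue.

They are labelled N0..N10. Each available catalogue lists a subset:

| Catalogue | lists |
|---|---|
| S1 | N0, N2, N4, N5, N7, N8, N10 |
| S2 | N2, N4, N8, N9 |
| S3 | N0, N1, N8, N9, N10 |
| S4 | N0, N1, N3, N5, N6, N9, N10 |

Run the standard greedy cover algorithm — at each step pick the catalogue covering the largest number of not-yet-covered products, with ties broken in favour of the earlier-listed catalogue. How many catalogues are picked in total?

2

Greedy: pick S1 (covers 7 new) → pick S4 (covers 4 new). Total picks: 2.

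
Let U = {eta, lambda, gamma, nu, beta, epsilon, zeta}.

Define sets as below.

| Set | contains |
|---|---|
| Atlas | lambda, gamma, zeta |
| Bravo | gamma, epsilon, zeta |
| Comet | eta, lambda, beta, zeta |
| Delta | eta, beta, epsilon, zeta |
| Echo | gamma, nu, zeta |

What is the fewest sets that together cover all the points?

3

Take {Comet, Delta, Echo}. Their union is {eta, lambda, gamma, nu, beta, epsilon, zeta}, which is all 7 points.
Only Echo contains nu, so Echo is forced; the remaining 4 points need at least 2 more sets (each remaining set adds at most 3) — so at least 3 sets are needed, and 3 is optimal.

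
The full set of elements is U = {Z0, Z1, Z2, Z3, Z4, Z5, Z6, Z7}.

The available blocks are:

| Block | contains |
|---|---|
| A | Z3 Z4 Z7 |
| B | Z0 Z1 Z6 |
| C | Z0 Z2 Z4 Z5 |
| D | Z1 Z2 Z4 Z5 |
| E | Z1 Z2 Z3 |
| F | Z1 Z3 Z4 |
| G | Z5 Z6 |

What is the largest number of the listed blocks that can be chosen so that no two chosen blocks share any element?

A, G are pairwise disjoint (A={Z3,Z4,Z7}; G={Z5,Z6}).
Every remaining block overlaps one of these, and no 3 of the listed blocks are pairwise disjoint, so 2 is the maximum.

2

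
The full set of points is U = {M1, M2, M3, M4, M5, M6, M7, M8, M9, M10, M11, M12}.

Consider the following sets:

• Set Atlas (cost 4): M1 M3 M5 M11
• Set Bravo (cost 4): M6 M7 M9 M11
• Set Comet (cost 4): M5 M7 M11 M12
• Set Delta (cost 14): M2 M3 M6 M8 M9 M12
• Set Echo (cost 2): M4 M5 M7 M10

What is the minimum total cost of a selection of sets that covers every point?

20

Atlas, Delta, Echo together cover every point (Atlas ∪ Delta ∪ Echo = {M1, M2, M3, M4, M5, M6, M7, M8, M9, M10, M11, M12}); total cost 4 + 14 + 2 = 20.
The greedy pick Echo, Atlas, Bravo, Comet, Delta costs 28; no covering selection beats 20.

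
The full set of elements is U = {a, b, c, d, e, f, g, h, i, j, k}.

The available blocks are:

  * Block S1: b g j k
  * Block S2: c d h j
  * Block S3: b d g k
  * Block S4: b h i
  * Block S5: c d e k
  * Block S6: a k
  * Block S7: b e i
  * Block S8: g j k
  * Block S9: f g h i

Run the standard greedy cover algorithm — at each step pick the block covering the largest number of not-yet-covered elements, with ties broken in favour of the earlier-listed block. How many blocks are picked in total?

5

Greedy: pick S1 (covers 4 new) → pick S2 (covers 3 new) → pick S7 (covers 2 new) → pick S6 (covers 1 new) → pick S9 (covers 1 new). Total picks: 5.
(The true minimum cover uses only 4 blocks, so greedy is not optimal here.)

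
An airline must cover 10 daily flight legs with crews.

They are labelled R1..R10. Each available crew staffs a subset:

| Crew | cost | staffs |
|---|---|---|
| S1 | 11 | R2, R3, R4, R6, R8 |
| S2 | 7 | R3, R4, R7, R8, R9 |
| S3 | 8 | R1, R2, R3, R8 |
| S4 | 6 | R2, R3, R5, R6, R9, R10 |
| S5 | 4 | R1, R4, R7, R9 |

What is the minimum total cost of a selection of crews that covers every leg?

17

S2, S4, S5 together cover every leg (S2 ∪ S4 ∪ S5 = {R1, R2, R3, R4, R5, R6, R7, R8, R9, R10}); total cost 7 + 6 + 4 = 17.
No covering selection has total cost below 17.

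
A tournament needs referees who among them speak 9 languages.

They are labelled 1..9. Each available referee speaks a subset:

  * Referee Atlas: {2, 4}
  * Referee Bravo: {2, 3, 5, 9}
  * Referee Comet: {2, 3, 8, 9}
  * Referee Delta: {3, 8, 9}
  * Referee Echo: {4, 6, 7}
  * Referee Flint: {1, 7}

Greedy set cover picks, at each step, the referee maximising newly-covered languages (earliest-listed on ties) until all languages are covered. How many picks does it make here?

Greedy: pick Bravo (covers 4 new) → pick Echo (covers 3 new) → pick Comet (covers 1 new) → pick Flint (covers 1 new). Total picks: 4.

4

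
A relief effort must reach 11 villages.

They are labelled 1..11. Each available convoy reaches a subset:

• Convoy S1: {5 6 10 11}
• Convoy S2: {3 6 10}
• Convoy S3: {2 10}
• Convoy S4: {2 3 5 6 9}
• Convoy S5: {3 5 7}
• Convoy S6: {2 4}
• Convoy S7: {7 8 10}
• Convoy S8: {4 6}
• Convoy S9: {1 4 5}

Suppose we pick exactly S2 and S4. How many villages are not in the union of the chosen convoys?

5

Union of S2, S4 = {2, 3, 5, 6, 9, 10}.
Not covered: 1, 4, 7, 8, 11 — 5 villages.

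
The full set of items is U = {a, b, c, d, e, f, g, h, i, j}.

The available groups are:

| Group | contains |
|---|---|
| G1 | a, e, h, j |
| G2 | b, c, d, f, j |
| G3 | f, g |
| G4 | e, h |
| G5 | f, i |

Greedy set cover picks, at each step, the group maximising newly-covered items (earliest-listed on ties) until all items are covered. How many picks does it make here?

4

Greedy: pick G2 (covers 5 new) → pick G1 (covers 3 new) → pick G3 (covers 1 new) → pick G5 (covers 1 new). Total picks: 4.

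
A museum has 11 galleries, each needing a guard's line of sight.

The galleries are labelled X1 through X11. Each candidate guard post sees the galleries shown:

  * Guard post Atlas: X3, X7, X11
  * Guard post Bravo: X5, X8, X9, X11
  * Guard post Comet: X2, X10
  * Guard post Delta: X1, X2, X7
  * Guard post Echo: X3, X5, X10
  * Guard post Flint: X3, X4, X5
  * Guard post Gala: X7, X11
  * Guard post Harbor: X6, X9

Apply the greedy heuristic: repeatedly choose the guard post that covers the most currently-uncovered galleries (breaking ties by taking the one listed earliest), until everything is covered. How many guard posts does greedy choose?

Greedy: pick Bravo (covers 4 new) → pick Delta (covers 3 new) → pick Echo (covers 2 new) → pick Flint (covers 1 new) → pick Harbor (covers 1 new). Total picks: 5.

5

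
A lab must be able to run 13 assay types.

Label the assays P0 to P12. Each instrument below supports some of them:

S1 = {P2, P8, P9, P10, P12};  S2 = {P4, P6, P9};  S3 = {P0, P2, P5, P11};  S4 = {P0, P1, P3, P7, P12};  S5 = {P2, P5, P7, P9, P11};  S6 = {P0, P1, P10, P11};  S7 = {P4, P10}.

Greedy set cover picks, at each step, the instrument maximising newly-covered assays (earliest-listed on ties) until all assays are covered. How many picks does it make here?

Greedy: pick S1 (covers 5 new) → pick S4 (covers 4 new) → pick S2 (covers 2 new) → pick S3 (covers 2 new). Total picks: 4.

4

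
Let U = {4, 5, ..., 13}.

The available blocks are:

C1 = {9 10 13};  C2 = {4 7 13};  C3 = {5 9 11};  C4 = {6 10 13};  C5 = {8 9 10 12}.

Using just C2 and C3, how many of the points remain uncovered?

Union of C2, C3 = {4, 5, 7, 9, 11, 13}.
Not covered: 6, 8, 10, 12 — 4 points.

4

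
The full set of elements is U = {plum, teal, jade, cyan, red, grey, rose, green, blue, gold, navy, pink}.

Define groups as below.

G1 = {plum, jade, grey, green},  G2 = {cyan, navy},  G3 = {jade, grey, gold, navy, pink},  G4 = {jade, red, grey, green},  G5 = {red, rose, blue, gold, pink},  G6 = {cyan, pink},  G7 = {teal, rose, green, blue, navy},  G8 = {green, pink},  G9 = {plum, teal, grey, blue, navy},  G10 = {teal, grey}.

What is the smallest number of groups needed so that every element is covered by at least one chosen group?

4

G2 and G4 and G5 and G9 together: G2 ∪ G4 ∪ G5 ∪ G9 = {plum, teal, jade, cyan, red, grey, rose, green, blue, gold, navy, pink} — every element is covered.
No 3 of the 10 groups cover everything (all 120 combinations miss at least one element), so 4 is optimal.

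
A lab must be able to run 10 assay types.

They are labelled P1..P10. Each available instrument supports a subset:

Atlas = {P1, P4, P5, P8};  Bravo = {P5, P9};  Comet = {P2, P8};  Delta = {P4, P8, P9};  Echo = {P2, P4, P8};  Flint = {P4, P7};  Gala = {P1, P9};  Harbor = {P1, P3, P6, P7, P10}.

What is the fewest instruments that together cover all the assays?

3

Bravo and Echo and Harbor together: Bravo ∪ Echo ∪ Harbor = {P1, P2, P3, P4, P5, P6, P7, P8, P9, P10} — every assay is covered.
Only Harbor contains P3, so Harbor is forced; the remaining 5 assays need at least 2 more instruments (each remaining instrument adds at most 3) — so at least 3 instruments are needed, and 3 is optimal.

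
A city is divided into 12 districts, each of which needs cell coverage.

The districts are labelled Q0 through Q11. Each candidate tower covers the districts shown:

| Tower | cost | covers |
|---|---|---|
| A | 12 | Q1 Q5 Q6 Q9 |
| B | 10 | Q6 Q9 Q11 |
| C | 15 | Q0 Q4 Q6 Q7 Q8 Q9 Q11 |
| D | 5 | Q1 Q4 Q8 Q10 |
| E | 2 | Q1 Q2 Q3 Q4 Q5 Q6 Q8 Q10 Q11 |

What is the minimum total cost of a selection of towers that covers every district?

17

C, E together cover every district (C ∪ E = {Q0, Q1, Q2, Q3, Q4, Q5, Q6, Q7, Q8, Q9, Q10, Q11}); total cost 15 + 2 = 17.
No covering selection has total cost below 17.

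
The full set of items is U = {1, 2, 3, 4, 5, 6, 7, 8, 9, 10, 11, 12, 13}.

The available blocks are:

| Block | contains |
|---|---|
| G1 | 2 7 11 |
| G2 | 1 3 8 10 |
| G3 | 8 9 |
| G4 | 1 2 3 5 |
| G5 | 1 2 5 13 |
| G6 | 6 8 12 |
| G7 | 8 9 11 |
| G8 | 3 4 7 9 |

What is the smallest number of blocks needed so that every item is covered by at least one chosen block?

5

Take {G1, G2, G5, G6, G8}. Their union is {1, 2, 3, 4, 5, 6, 7, 8, 9, 10, 11, 12, 13}, which is all 13 items.
No 4 of the 8 blocks cover everything (all 70 combinations miss at least one item), so 5 is optimal.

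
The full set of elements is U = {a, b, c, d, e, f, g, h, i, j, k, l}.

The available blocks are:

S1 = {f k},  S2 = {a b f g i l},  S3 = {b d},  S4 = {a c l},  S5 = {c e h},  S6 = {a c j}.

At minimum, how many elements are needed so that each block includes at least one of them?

3

The 3 elements {b, c, k} hit every block.
The blocks S1, S3, S4 are pairwise disjoint, so any hitting set needs a separate element for each — at least 3. Hence 3 is optimal.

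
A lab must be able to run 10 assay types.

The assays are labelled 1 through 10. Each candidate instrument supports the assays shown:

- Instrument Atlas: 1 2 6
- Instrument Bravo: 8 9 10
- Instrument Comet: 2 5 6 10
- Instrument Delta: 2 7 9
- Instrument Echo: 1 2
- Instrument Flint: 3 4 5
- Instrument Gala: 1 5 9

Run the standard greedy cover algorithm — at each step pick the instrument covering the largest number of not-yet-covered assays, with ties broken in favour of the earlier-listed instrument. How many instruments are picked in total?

Greedy: pick Comet (covers 4 new) → pick Bravo (covers 2 new) → pick Flint (covers 2 new) → pick Atlas (covers 1 new) → pick Delta (covers 1 new). Total picks: 5.
(The true minimum cover uses only 4 instruments, so greedy is not optimal here.)

5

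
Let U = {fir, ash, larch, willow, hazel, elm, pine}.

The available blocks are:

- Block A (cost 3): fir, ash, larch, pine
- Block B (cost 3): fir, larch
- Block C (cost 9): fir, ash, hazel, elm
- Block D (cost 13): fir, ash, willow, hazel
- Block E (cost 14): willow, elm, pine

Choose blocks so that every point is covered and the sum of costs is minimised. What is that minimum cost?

25

A, C, D together cover every point (A ∪ C ∪ D = {fir, ash, larch, willow, hazel, elm, pine}); total cost 3 + 9 + 13 = 25.
No covering selection has total cost below 25.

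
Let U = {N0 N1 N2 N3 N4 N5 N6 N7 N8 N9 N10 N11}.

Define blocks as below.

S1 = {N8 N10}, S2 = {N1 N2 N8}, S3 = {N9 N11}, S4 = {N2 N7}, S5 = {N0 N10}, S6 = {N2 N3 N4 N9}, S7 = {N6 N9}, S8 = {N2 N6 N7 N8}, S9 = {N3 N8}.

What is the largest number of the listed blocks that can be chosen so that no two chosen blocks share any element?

4

S4, S5, S7, S9 are pairwise disjoint (S4={N2,N7}; S5={N0,N10}; S7={N6,N9}; S9={N3,N8}).
Every remaining block overlaps one of these, and no 5 of the listed blocks are pairwise disjoint, so 4 is the maximum.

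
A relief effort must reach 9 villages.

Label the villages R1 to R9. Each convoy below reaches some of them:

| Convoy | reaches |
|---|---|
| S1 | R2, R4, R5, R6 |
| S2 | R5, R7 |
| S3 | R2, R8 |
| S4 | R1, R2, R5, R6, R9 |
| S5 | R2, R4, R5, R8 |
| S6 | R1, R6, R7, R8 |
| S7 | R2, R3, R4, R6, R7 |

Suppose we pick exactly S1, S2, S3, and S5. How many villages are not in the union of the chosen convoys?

3

Union of S1, S2, S3, S5 = {R2, R4, R5, R6, R7, R8}.
Not covered: R1, R3, R9 — 3 villages.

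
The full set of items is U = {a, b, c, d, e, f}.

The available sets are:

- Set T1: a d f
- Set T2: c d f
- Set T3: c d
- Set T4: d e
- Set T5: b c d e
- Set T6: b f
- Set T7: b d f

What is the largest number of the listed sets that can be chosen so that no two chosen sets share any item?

T3, T6 are pairwise disjoint (T3={c,d}; T6={b,f}).
Every remaining set overlaps one of these, and no 3 of the listed sets are pairwise disjoint, so 2 is the maximum.

2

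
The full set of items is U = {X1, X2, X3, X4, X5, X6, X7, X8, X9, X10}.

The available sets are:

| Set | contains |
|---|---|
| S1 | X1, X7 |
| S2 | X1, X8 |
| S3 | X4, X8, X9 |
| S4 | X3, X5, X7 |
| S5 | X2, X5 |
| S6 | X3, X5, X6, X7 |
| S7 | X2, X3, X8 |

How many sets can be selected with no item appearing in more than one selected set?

S1, S3, S5 are pairwise disjoint (S1={X1,X7}; S3={X4,X8,X9}; S5={X2,X5}).
Every remaining set overlaps one of these, and no 4 of the listed sets are pairwise disjoint, so 3 is the maximum.

3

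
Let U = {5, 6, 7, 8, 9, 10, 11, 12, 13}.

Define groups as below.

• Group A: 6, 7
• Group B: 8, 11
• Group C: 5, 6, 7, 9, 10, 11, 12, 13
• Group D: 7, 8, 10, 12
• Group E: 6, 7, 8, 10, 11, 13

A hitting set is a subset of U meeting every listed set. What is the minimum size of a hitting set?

2

H = {6, 8} meets every group (each contains at least one member of H), and |H| = 2.
The groups A, B are pairwise disjoint, so any hitting set needs a separate item for each — at least 2. Hence 2 is optimal.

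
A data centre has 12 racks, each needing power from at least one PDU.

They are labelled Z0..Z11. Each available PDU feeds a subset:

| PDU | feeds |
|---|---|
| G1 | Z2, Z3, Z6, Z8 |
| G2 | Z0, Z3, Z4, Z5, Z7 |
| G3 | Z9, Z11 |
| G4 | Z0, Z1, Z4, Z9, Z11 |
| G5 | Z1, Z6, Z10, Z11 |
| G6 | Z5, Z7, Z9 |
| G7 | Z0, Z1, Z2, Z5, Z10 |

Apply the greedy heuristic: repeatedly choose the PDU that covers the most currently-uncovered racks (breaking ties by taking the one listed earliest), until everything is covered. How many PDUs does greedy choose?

4

Greedy: pick G2 (covers 5 new) → pick G5 (covers 4 new) → pick G1 (covers 2 new) → pick G3 (covers 1 new). Total picks: 4.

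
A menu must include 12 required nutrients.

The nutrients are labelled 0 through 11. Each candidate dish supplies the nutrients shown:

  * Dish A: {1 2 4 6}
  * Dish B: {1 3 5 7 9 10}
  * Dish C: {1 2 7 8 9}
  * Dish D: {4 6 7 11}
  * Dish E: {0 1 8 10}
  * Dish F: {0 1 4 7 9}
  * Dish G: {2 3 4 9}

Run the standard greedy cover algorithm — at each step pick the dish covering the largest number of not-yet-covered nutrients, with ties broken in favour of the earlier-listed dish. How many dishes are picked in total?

4

Greedy: pick B (covers 6 new) → pick A (covers 3 new) → pick E (covers 2 new) → pick D (covers 1 new). Total picks: 4.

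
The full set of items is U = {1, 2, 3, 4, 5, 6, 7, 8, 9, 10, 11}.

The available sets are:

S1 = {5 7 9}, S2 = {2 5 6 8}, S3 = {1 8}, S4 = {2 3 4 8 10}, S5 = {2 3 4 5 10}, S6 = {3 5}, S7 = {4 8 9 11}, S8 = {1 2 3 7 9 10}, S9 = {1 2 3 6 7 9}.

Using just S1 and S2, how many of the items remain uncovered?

5

Union of S1, S2 = {2, 5, 6, 7, 8, 9}.
Not covered: 1, 3, 4, 10, 11 — 5 items.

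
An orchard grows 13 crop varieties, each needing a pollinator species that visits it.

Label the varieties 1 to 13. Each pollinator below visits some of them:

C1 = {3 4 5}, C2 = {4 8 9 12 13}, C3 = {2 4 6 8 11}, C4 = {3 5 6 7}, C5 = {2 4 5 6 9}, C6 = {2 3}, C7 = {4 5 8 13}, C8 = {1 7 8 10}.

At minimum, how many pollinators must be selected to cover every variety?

4

Take {C2, C3, C4, C8}. Their union is {1, 2, 3, 4, 5, 6, 7, 8, 9, 10, 11, 12, 13}, which is all 13 varieties.
Only C3 contains 11, so C3 is forced; the remaining 8 varieties need at least 3 more pollinators (each remaining pollinator adds at most 3) — so at least 4 pollinators are needed, and 4 is optimal.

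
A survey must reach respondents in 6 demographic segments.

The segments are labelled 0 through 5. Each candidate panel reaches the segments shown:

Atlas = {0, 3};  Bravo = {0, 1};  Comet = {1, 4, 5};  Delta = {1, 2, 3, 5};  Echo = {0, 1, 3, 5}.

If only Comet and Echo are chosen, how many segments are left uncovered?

Union of Comet, Echo = {0, 1, 3, 4, 5}.
Not covered: 2 — 1 segment.

1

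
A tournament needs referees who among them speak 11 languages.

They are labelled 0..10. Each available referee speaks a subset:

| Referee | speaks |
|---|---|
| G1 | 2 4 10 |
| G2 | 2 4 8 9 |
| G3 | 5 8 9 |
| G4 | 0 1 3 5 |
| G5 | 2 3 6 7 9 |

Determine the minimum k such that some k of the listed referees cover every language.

4

Take {G1, G3, G4, G5}. Their union is {0, 1, 2, 3, 4, 5, 6, 7, 8, 9, 10}, which is all 11 languages.
No 3 of the 5 referees cover everything (all 10 combinations miss at least one language), so 4 is optimal.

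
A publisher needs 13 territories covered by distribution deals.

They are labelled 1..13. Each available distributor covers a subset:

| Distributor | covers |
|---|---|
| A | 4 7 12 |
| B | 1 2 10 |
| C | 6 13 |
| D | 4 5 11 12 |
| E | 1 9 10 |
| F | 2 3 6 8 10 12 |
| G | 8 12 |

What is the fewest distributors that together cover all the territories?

Take {A, C, D, E, F}. Their union is {1, 2, 3, 4, 5, 6, 7, 8, 9, 10, 11, 12, 13}, which is all 13 territories.
No 4 of the 7 distributors cover everything (all 35 combinations miss at least one territory), so 5 is optimal.

5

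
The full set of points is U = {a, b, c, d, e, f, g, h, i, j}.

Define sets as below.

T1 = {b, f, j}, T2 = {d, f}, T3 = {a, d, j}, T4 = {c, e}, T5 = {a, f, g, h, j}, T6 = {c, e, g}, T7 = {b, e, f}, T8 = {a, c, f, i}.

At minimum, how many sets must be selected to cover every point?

T2 and T5 and T7 and T8 together: T2 ∪ T5 ∪ T7 ∪ T8 = {a, b, c, d, e, f, g, h, i, j} — every point is covered.
Only T5 contains h, so T5 is forced; the remaining 5 points need at least 3 more sets (each remaining set adds at most 2) — so at least 4 sets are needed, and 4 is optimal.

4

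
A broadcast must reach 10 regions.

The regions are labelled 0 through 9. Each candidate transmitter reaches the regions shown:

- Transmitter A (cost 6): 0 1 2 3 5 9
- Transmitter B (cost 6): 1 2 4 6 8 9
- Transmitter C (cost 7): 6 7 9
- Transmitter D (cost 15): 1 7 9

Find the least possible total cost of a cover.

19

A, B, C together cover every region (A ∪ B ∪ C = {0, 1, 2, 3, 4, 5, 6, 7, 8, 9}); total cost 6 + 6 + 7 = 19.
No covering selection has total cost below 19.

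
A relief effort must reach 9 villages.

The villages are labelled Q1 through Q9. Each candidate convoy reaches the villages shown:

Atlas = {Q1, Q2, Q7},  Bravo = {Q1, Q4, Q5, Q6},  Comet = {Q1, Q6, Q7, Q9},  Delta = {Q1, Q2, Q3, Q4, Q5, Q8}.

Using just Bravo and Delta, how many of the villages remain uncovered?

Union of Bravo, Delta = {Q1, Q2, Q3, Q4, Q5, Q6, Q8}.
Not covered: Q7, Q9 — 2 villages.

2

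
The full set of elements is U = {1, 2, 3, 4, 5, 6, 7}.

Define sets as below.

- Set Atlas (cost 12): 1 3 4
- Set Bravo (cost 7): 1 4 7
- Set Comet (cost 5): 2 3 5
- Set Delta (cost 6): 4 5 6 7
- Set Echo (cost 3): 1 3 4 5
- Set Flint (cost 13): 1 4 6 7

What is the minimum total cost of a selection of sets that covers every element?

Comet, Delta, Echo together cover every element (Comet ∪ Delta ∪ Echo = {1, 2, 3, 4, 5, 6, 7}); total cost 5 + 6 + 3 = 14.
No covering selection has total cost below 14.

14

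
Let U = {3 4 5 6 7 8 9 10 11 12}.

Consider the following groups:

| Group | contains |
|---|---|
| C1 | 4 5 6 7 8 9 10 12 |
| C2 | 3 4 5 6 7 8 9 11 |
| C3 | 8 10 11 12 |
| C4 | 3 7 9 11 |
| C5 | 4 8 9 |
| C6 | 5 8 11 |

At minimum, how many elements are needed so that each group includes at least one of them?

H = {9, 11} meets every group (each contains at least one member of H), and |H| = 2.
No single element lies in every group, so at least 2 are needed and 2 is optimal.

2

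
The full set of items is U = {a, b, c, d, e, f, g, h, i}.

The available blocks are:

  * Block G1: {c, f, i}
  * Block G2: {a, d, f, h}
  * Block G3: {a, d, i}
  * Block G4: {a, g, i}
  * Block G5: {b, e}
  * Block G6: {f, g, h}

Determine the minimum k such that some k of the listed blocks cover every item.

G1, G2, G4, and G5 cover everything between them: the union {a, b, c, d, e, f, g, h, i} is all of U.
No 3 of the 6 blocks cover everything (all 20 combinations miss at least one item), so 4 is optimal.

4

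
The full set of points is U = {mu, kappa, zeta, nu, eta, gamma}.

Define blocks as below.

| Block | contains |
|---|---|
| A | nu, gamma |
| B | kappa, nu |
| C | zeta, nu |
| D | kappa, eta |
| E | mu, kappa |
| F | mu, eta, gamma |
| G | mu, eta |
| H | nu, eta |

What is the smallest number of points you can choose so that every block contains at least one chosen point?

Take T = {kappa, nu, eta}. Each listed block contains at least one of these, so T is a hitting set of size 3.
No choice of 2 points meets every block, so 3 is the minimum.

3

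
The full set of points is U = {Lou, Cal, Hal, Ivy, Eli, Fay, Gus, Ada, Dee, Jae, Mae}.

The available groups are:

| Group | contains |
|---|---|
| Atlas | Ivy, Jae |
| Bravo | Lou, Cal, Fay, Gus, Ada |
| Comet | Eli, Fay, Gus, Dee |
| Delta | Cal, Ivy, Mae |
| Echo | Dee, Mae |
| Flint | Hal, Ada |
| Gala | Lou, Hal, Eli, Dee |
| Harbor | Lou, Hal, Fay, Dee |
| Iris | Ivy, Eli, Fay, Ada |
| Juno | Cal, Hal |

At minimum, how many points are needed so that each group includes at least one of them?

4

H = {Hal, Ivy, Fay, Dee} meets every group (each contains at least one member of H), and |H| = 4.
No choice of 3 points meets every group, so 4 is the minimum.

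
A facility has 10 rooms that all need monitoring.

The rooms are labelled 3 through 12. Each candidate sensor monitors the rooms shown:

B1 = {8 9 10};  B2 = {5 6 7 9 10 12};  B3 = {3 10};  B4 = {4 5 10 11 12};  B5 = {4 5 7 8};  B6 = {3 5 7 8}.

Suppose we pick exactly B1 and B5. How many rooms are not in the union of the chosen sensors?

Union of B1, B5 = {4, 5, 7, 8, 9, 10}.
Not covered: 3, 6, 11, 12 — 4 rooms.

4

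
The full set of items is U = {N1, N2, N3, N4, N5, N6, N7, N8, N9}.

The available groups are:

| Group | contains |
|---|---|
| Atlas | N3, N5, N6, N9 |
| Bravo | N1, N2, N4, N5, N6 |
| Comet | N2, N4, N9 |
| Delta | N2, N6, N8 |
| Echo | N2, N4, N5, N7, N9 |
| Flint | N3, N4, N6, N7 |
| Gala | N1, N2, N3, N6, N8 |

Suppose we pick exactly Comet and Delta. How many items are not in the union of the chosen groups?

Union of Comet, Delta = {N2, N4, N6, N8, N9}.
Not covered: N1, N3, N5, N7 — 4 items.

4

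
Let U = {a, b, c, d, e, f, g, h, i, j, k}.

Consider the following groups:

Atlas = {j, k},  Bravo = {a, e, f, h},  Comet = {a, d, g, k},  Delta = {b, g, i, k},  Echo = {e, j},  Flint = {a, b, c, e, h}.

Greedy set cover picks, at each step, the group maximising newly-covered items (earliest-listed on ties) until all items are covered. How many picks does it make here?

5

Greedy: pick Flint (covers 5 new) → pick Comet (covers 3 new) → pick Atlas (covers 1 new) → pick Bravo (covers 1 new) → pick Delta (covers 1 new). Total picks: 5.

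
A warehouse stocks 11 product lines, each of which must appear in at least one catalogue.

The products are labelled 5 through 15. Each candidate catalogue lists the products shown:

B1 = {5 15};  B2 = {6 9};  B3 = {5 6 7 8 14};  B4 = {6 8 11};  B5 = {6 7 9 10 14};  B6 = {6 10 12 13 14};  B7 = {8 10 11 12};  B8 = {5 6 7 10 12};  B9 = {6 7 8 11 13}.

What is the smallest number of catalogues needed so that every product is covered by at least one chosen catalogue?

Take {B1, B4, B5, B6}. Their union is {5, 6, 7, 8, 9, 10, 11, 12, 13, 14, 15}, which is all 11 products.
No 3 of the 9 catalogues cover everything (all 84 combinations miss at least one product), so 4 is optimal.

4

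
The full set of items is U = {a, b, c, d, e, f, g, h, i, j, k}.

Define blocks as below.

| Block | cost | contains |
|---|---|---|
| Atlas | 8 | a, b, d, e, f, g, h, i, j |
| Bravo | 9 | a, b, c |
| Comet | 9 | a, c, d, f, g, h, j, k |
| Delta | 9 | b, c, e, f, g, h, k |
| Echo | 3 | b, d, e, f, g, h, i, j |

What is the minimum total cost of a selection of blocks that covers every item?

12

Comet, Echo together cover every item (Comet ∪ Echo = {a, b, c, d, e, f, g, h, i, j, k}); total cost 9 + 3 = 12.
No covering selection has total cost below 12.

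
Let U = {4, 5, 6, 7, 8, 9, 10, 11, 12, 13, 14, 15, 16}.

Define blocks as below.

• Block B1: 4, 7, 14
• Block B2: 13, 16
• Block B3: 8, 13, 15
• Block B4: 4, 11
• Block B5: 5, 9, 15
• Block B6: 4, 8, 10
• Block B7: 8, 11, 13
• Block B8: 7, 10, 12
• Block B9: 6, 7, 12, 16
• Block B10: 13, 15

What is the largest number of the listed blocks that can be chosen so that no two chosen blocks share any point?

B2, B4, B5, B8 are pairwise disjoint (B2={13,16}; B4={4,11}; B5={5,9,15}; B8={7,10,12}).
Every remaining block overlaps one of these, and no 5 of the listed blocks are pairwise disjoint, so 4 is the maximum.

4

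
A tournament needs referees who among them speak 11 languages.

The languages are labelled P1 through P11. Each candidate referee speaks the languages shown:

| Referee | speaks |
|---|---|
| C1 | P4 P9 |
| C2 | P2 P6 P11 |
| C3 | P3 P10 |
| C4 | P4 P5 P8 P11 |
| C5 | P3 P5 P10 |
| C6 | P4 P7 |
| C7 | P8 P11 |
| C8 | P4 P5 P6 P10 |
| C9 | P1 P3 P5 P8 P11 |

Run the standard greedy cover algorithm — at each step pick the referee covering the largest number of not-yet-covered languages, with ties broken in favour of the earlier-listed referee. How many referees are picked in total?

Greedy: pick C9 (covers 5 new) → pick C8 (covers 3 new) → pick C1 (covers 1 new) → pick C2 (covers 1 new) → pick C6 (covers 1 new). Total picks: 5.

5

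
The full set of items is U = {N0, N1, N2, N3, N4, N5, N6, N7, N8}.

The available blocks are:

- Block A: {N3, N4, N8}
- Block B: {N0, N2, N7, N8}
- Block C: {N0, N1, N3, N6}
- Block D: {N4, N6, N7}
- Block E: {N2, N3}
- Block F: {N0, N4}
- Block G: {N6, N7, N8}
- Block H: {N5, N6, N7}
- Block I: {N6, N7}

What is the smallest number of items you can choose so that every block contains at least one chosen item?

3

Take T = {N2, N4, N6}. Each listed block contains at least one of these, so T is a hitting set of size 3.
The blocks E, F, I are pairwise disjoint, so any hitting set needs a separate item for each — at least 3. Hence 3 is optimal.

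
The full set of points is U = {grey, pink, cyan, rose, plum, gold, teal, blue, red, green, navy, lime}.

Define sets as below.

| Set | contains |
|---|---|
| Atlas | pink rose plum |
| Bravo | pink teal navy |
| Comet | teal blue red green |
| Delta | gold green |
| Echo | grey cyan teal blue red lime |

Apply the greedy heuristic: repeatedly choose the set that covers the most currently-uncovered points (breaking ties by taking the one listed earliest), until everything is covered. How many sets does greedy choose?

4

Greedy: pick Echo (covers 6 new) → pick Atlas (covers 3 new) → pick Delta (covers 2 new) → pick Bravo (covers 1 new). Total picks: 4.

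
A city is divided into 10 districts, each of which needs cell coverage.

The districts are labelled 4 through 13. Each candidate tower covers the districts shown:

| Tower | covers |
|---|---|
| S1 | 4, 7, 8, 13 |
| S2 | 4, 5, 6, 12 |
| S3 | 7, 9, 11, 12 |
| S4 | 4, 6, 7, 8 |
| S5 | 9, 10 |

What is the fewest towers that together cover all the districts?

Take {S1, S2, S3, S5}. Their union is {4, 5, 6, 7, 8, 9, 10, 11, 12, 13}, which is all 10 districts.
No 3 of the 5 towers cover everything (all 10 combinations miss at least one district), so 4 is optimal.

4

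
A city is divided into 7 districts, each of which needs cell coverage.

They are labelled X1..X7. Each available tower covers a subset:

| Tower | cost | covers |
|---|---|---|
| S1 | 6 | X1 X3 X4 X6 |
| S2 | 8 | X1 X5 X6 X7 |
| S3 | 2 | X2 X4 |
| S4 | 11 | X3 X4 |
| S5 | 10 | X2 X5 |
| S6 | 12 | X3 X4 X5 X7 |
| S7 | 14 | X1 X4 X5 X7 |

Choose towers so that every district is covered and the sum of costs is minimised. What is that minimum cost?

S1, S2, S3 together cover every district (S1 ∪ S2 ∪ S3 = {X1, X2, X3, X4, X5, X6, X7}); total cost 6 + 8 + 2 = 16.
No covering selection has total cost below 16.

16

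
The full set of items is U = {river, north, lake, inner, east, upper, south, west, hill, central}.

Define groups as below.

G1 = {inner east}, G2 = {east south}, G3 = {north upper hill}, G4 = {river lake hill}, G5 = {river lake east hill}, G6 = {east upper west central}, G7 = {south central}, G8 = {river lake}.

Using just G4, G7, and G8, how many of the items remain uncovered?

5

Union of G4, G7, G8 = {river, lake, south, hill, central}.
Not covered: north, inner, east, upper, west — 5 items.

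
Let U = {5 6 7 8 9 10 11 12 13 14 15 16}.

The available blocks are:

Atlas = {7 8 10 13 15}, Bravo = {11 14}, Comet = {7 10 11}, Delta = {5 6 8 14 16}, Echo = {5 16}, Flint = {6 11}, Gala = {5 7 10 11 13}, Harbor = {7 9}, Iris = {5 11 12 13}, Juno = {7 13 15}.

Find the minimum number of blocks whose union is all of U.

Take {Atlas, Delta, Harbor, Iris}. Their union is {5, 6, 7, 8, 9, 10, 11, 12, 13, 14, 15, 16}, which is all 12 elements.
No 3 of the 10 blocks cover everything (all 120 combinations miss at least one element), so 4 is optimal.

4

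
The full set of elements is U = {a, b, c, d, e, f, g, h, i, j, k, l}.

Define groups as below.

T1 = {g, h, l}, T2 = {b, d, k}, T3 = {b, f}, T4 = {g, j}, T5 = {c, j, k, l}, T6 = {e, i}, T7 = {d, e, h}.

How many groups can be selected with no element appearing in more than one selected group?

3

T3, T5, T7 are pairwise disjoint (T3={b,f}; T5={c,j,k,l}; T7={d,e,h}).
Every remaining group overlaps one of these, and no 4 of the listed groups are pairwise disjoint, so 3 is the maximum.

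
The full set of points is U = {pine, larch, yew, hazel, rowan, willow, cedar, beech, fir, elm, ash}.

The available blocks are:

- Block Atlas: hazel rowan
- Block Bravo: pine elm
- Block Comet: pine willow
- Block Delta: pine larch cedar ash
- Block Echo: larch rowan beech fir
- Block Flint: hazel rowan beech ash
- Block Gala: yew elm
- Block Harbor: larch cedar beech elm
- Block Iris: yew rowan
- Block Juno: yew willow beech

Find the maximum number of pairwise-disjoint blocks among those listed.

Atlas, Comet, Harbor are pairwise disjoint (Atlas={hazel,rowan}; Comet={pine,willow}; Harbor={larch,cedar,beech,elm}).
Every remaining block overlaps one of these, and no 4 of the listed blocks are pairwise disjoint, so 3 is the maximum.

3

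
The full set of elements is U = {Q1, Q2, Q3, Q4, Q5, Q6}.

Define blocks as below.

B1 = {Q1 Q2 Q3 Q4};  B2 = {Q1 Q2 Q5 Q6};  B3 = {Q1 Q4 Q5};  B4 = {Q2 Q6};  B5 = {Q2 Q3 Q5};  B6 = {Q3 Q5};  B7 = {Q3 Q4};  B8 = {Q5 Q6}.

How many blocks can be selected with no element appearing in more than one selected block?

2

B4, B6 are pairwise disjoint (B4={Q2,Q6}; B6={Q3,Q5}).
Every remaining block overlaps one of these, and no 3 of the listed blocks are pairwise disjoint, so 2 is the maximum.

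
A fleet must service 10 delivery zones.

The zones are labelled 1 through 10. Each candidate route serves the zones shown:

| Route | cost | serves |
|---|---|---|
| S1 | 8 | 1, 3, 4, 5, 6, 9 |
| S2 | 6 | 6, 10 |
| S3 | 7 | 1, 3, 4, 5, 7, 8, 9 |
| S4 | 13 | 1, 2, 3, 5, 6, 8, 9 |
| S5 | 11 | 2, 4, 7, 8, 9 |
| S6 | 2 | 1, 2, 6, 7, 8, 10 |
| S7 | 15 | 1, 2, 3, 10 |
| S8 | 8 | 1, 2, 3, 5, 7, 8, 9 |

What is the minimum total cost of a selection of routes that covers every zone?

9

S3, S6 together cover every zone (S3 ∪ S6 = {1, 2, 3, 4, 5, 6, 7, 8, 9, 10}); total cost 7 + 2 = 9.
No covering selection has total cost below 9.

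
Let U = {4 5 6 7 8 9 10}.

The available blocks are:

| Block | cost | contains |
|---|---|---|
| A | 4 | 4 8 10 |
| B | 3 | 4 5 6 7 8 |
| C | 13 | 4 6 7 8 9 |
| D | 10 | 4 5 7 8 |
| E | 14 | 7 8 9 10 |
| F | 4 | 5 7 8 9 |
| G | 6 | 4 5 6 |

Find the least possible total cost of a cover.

11

A, B, F together cover every element (A ∪ B ∪ F = {4, 5, 6, 7, 8, 9, 10}); total cost 4 + 3 + 4 = 11.
No covering selection has total cost below 11.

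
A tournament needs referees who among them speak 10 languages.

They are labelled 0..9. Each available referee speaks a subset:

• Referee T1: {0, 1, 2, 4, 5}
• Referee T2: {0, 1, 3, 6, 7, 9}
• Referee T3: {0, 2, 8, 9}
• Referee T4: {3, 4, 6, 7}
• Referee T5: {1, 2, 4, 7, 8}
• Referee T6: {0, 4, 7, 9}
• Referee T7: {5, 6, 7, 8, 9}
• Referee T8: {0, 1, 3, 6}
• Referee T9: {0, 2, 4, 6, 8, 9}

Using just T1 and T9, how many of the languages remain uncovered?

Union of T1, T9 = {0, 1, 2, 4, 5, 6, 8, 9}.
Not covered: 3, 7 — 2 languages.

2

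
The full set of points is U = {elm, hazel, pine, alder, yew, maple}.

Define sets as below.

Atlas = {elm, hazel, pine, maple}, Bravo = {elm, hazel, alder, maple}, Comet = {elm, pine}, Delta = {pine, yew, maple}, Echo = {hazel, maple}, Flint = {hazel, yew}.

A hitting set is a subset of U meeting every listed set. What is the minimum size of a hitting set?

Take H = {hazel, pine}. Each listed set contains at least one of these, so H is a hitting set of size 2.
The sets Comet, Echo are pairwise disjoint, so any hitting set needs a separate point for each — at least 2. Hence 2 is optimal.

2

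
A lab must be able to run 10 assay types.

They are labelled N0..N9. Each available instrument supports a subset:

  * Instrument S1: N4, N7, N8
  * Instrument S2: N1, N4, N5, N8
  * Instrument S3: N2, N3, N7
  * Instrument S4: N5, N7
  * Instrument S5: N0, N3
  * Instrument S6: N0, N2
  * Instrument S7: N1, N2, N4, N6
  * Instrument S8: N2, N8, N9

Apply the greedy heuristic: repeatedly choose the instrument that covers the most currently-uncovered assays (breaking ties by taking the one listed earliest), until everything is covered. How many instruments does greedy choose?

Greedy: pick S2 (covers 4 new) → pick S3 (covers 3 new) → pick S5 (covers 1 new) → pick S7 (covers 1 new) → pick S8 (covers 1 new). Total picks: 5.
(The true minimum cover uses only 4 instruments, so greedy is not optimal here.)

5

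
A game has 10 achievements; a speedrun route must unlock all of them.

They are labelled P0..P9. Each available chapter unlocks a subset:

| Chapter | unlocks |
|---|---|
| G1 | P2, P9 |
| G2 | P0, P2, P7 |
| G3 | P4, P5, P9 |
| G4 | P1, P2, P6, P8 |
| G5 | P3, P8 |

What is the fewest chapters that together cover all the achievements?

4

G2 and G3 and G4 and G5 together: G2 ∪ G3 ∪ G4 ∪ G5 = {P0, P1, P2, P3, P4, P5, P6, P7, P8, P9} — every achievement is covered.
Only G2 contains P0, so G2 is forced; the remaining 7 achievements need at least 3 more chapters (each remaining chapter adds at most 3) — so at least 4 chapters are needed, and 4 is optimal.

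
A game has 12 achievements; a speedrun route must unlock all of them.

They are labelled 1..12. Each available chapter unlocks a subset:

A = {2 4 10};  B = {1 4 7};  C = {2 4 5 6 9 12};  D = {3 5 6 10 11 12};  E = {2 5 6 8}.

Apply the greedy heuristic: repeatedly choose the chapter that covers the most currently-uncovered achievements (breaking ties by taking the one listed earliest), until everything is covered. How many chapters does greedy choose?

4

Greedy: pick C (covers 6 new) → pick D (covers 3 new) → pick B (covers 2 new) → pick E (covers 1 new). Total picks: 4.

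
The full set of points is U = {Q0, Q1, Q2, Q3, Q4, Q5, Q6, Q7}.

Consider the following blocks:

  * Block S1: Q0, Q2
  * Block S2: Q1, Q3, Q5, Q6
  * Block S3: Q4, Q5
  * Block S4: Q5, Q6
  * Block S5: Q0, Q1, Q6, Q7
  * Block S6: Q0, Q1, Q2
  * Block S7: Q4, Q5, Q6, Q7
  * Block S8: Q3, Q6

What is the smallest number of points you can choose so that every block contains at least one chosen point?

3

The 3 points {Q2, Q5, Q6} hit every block.
The blocks S1, S3, S8 are pairwise disjoint, so any hitting set needs a separate point for each — at least 3. Hence 3 is optimal.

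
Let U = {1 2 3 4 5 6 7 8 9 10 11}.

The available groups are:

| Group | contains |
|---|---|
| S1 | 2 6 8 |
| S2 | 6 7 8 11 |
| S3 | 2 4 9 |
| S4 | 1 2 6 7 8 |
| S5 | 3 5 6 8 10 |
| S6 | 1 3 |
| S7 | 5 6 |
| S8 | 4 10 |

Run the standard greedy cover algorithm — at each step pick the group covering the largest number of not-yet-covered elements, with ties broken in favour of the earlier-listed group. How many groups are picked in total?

4

Greedy: pick S4 (covers 5 new) → pick S5 (covers 3 new) → pick S3 (covers 2 new) → pick S2 (covers 1 new). Total picks: 4.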